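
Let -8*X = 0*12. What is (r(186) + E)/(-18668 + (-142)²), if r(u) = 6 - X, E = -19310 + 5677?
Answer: -13627/1496 ≈ -9.1090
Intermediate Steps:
X = 0 (X = -0*12 = -⅛*0 = 0)
E = -13633
r(u) = 6 (r(u) = 6 - 1*0 = 6 + 0 = 6)
(r(186) + E)/(-18668 + (-142)²) = (6 - 13633)/(-18668 + (-142)²) = -13627/(-18668 + 20164) = -13627/1496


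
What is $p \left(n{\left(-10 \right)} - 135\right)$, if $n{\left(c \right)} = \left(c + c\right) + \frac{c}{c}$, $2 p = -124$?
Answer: $9548$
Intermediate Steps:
$p = -62$ ($p = \frac{1}{2} \left(-124\right) = -62$)
$n{\left(c \right)} = 1 + 2 c$ ($n{\left(c \right)} = 2 c + 1 = 1 + 2 c$)
$p \left(n{\left(-10 \right)} - 135\right) = - 62 \left(\left(1 + 2 \left(-10\right)\right) - 135\right) = - 62 \left(\left(1 - 20\right) - 135\right) = - 62 \left(-19 - 135\right) = \left(-62\right) \left(-154\right) = 9548$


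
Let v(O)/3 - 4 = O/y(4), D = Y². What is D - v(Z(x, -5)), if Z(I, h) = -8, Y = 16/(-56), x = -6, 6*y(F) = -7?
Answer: -1592/49 ≈ -32.490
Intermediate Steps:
y(F) = -7/6 (y(F) = (⅙)*(-7) = -7/6)
Y = -2/7 (Y = 16*(-1/56) = -2/7 ≈ -0.28571)
D = 4/49 (D = (-2/7)² = 4/49 ≈ 0.081633)
v(O) = 12 - 18*O/7 (v(O) = 12 + 3*(O/(-7/6)) = 12 + 3*(O*(-6/7)) = 12 + 3*(-6*O/7) = 12 - 18*O/7)
D - v(Z(x, -5)) = 4/49 - (12 - 18/7*(-8)) = 4/49 - (12 + 144/7) = 4/49 - 1*228/7 = 4/49 - 228/7 = -1592/49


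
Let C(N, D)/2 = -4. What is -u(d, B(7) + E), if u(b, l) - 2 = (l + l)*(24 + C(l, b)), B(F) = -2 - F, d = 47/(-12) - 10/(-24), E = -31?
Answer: 1278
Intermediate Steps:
C(N, D) = -8 (C(N, D) = 2*(-4) = -8)
d = -7/2 (d = 47*(-1/12) - 10*(-1/24) = -47/12 + 5/12 = -7/2 ≈ -3.5000)
u(b, l) = 2 + 32*l (u(b, l) = 2 + (l + l)*(24 - 8) = 2 + (2*l)*16 = 2 + 32*l)
-u(d, B(7) + E) = -(2 + 32*((-2 - 1*7) - 31)) = -(2 + 32*((-2 - 7) - 31)) = -(2 + 32*(-9 - 31)) = -(2 + 32*(-40)) = -(2 - 1280) = -1*(-1278) = 1278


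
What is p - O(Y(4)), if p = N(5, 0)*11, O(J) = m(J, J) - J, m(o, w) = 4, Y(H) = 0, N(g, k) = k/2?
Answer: -4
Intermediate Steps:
N(g, k) = k/2 (N(g, k) = k*(1/2) = k/2)
O(J) = 4 - J
p = 0 (p = ((1/2)*0)*11 = 0*11 = 0)
p - O(Y(4)) = 0 - (4 - 1*0) = 0 - (4 + 0) = 0 - 1*4 = 0 - 4 = -4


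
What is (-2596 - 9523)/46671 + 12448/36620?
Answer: 34290707/427273005 ≈ 0.080255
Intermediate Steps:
(-2596 - 9523)/46671 + 12448/36620 = -12119*1/46671 + 12448*(1/36620) = -12119/46671 + 3112/9155 = 34290707/427273005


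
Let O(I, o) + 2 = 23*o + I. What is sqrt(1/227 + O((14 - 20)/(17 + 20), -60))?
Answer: I*sqrt(97501832457)/8399 ≈ 37.177*I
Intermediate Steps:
O(I, o) = -2 + I + 23*o (O(I, o) = -2 + (23*o + I) = -2 + (I + 23*o) = -2 + I + 23*o)
sqrt(1/227 + O((14 - 20)/(17 + 20), -60)) = sqrt(1/227 + (-2 + (14 - 20)/(17 + 20) + 23*(-60))) = sqrt(1/227 + (-2 - 6/37 - 1380)) = sqrt(1/227 - 51140/37) = sqrt(-11608743/8399) = I*sqrt(97501832457)/8399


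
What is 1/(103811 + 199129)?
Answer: 1/302940 ≈ 3.3010e-6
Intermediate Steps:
1/(103811 + 199129) = 1/302940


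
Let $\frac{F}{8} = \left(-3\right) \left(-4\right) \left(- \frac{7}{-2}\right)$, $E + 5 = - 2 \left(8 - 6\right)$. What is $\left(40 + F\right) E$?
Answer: $-3384$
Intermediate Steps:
$E = -9$ ($E = -5 - 2 \left(8 - 6\right) = -5 - 4 = -9$)
$F = 336$ ($F = 8 \left(-3\right) \left(-4\right) \left(- \frac{7}{-2}\right) = 8 \cdot 12 \left(\left(-7\right) \left(- \frac{1}{2}\right)\right) = 8 \cdot 12 \cdot \frac{7}{2} = 8 \cdot 42 = 336$)
$\left(40 + F\right) E = \left(40 + 336\right) \left(-9\right) = 376 \left(-9\right) = -3384$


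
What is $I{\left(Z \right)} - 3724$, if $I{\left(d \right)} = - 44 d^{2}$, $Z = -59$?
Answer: $-156888$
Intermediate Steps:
$I{\left(Z \right)} - 3724 = - 44 \left(-59\right)^{2} - 3724 = \left(-44\right) 3481 - 3724 = -153164 - 3724 = -156888$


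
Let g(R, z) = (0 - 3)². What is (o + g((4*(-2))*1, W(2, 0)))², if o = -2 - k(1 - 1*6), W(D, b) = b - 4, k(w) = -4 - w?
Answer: 36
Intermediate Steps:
W(D, b) = -4 + b
g(R, z) = 9 (g(R, z) = (-3)² = 9)
o = -3 (o = -2 - (-4 - (1 - 1*6)) = -2 - (-4 - (1 - 6)) = -2 - (-4 - 1*(-5)) = -2 - (-4 + 5) = -2 - 1*1 = -2 - 1 = -3)
(o + g((4*(-2))*1, W(2, 0)))² = (-3 + 9)² = 6² = 36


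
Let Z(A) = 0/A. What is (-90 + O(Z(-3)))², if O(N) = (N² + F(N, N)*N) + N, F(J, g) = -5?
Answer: 8100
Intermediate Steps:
Z(A) = 0
O(N) = N² - 4*N (O(N) = (N² - 5*N) + N = N² - 4*N)
(-90 + O(Z(-3)))² = (-90 + 0*(-4 + 0))² = (-90 + 0*(-4))² = (-90 + 0)² = (-90)² = 8100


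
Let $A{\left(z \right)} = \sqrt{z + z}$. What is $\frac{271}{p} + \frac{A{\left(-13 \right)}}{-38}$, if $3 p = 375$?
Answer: $\frac{271}{125} - \frac{i \sqrt{26}}{38} \approx 2.168 - 0.13418 i$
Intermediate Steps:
$p = 125$ ($p = \frac{1}{3} \cdot 375 = 125$)
$A{\left(z \right)} = \sqrt{2} \sqrt{z}$ ($A{\left(z \right)} = \sqrt{2 z} = \sqrt{2} \sqrt{z}$)
$\frac{271}{p} + \frac{A{\left(-13 \right)}}{-38} = \frac{271}{125} + \frac{\sqrt{2} \sqrt{-13}}{-38} = 271 \cdot \frac{1}{125} + \sqrt{2} i \sqrt{13} \left(- \frac{1}{38}\right) = \frac{271}{125} + i \sqrt{26} \left(- \frac{1}{38}\right) = \frac{271}{125} - \frac{i \sqrt{26}}{38}$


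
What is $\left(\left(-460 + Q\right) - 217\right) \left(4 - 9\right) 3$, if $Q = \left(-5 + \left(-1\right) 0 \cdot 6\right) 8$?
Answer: $10755$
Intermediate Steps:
$Q = -40$ ($Q = \left(-5 + 0 \cdot 6\right) 8 = \left(-5 + 0\right) 8 = \left(-5\right) 8 = -40$)
$\left(\left(-460 + Q\right) - 217\right) \left(4 - 9\right) 3 = \left(\left(-460 - 40\right) - 217\right) \left(4 - 9\right) 3 = \left(-500 - 217\right) \left(\left(-5\right) 3\right) = \left(-717\right) \left(-15\right) = 10755$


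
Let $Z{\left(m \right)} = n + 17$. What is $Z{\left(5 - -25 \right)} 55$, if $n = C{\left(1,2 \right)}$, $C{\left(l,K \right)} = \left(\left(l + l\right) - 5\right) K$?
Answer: $605$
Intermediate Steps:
$C{\left(l,K \right)} = K \left(-5 + 2 l\right)$ ($C{\left(l,K \right)} = \left(2 l - 5\right) K = \left(-5 + 2 l\right) K = K \left(-5 + 2 l\right)$)
$n = -6$ ($n = 2 \left(-5 + 2 \cdot 1\right) = 2 \left(-5 + 2\right) = 2 \left(-3\right) = -6$)
$Z{\left(m \right)} = 11$ ($Z{\left(m \right)} = -6 + 17 = 11$)
$Z{\left(5 - -25 \right)} 55 = 11 \cdot 55 = 605$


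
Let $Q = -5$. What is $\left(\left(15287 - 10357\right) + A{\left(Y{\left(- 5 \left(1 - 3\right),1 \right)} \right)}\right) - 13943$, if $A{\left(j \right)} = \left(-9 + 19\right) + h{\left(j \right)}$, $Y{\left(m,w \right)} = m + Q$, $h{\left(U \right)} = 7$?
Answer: $-8996$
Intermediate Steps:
$Y{\left(m,w \right)} = -5 + m$ ($Y{\left(m,w \right)} = m - 5 = -5 + m$)
$A{\left(j \right)} = 17$ ($A{\left(j \right)} = \left(-9 + 19\right) + 7 = 10 + 7 = 17$)
$\left(\left(15287 - 10357\right) + A{\left(Y{\left(- 5 \left(1 - 3\right),1 \right)} \right)}\right) - 13943 = \left(\left(15287 - 10357\right) + 17\right) - 13943 = \left(4930 + 17\right) - 13943 = 4947 - 13943 = -8996$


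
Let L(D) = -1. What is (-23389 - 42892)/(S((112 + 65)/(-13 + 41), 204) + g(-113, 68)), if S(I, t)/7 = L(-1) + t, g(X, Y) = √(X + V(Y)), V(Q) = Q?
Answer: -94185301/2019286 + 198843*I*√5/2019286 ≈ -46.643 + 0.22019*I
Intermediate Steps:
g(X, Y) = √(X + Y)
S(I, t) = -7 + 7*t (S(I, t) = 7*(-1 + t) = -7 + 7*t)
(-23389 - 42892)/(S((112 + 65)/(-13 + 41), 204) + g(-113, 68)) = (-23389 - 42892)/((-7 + 7*204) + √(-113 + 68)) = -66281/((-7 + 1428) + √(-45)) = -66281/(1421 + 3*I*√5)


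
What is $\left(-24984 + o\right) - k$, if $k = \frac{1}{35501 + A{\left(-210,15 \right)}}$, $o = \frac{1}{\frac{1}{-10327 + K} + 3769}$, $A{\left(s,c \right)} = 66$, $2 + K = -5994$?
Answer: $- \frac{54668267779337453}{2188131135862} \approx -24984.0$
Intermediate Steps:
$K = -5996$ ($K = -2 - 5994 = -5996$)
$o = \frac{16323}{61521386}$ ($o = \frac{1}{\frac{1}{-10327 - 5996} + 3769} = \frac{1}{\frac{1}{-16323} + 3769} = \frac{1}{- \frac{1}{16323} + 3769} = \frac{1}{\frac{61521386}{16323}} = \frac{16323}{61521386} \approx 0.00026532$)
$k = \frac{1}{35567}$ ($k = \frac{1}{35501 + 66} = \frac{1}{35567} \approx 2.8116 \cdot 10^{-5}$)
$\left(-24984 + o\right) - k = \left(-24984 + \frac{16323}{61521386}\right) - \frac{1}{35567} = - \frac{1537050291501}{61521386} - \frac{1}{35567} = - \frac{54668267779337453}{2188131135862}$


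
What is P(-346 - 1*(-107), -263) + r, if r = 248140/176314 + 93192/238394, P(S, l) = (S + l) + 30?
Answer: -4940903031126/10508049929 ≈ -470.20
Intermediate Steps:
P(S, l) = 30 + S + l
r = 18896535362/10508049929 (r = 248140*(1/176314) + 93192*(1/238394) = 124070/88157 + 46596/119197 = 18896535362/10508049929 ≈ 1.7983)
P(-346 - 1*(-107), -263) + r = (30 + (-346 - 1*(-107)) - 263) + 18896535362/10508049929 = (30 + (-346 + 107) - 263) + 18896535362/10508049929 = (30 - 239 - 263) + 18896535362/10508049929 = -472 + 18896535362/10508049929 = -4940903031126/10508049929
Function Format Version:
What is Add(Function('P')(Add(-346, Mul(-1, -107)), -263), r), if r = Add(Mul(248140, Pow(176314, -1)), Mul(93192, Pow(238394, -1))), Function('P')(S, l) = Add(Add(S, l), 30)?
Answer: Rational(-4940903031126, 10508049929) ≈ -470.20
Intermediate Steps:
Function('P')(S, l) = Add(30, S, l)
r = Rational(18896535362, 10508049929) (r = Add(Mul(248140, Rational(1, 176314)), Mul(93192, Rational(1, 238394))) = Add(Rational(124070, 88157), Rational(46596, 119197)) = Rational(18896535362, 10508049929) ≈ 1.7983)
Add(Function('P')(Add(-346, Mul(-1, -107)), -263), r) = Add(Add(30, Add(-346, Mul(-1, -107)), -263), Rational(18896535362, 10508049929)) = Add(Add(30, Add(-346, 107), -263), Rational(18896535362, 10508049929)) = Add(Add(30, -239, -263), Rational(18896535362, 10508049929)) = Add(-472, Rational(18896535362, 10508049929)) = Rational(-4940903031126, 10508049929)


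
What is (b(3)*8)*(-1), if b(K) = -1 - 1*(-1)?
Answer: 0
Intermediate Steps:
b(K) = 0 (b(K) = -1 + 1 = 0)
(b(3)*8)*(-1) = (0*8)*(-1) = 0*(-1) = 0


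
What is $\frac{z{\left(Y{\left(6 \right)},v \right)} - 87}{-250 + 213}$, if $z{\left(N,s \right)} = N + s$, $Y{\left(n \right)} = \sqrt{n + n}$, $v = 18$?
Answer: $\frac{69}{37} - \frac{2 \sqrt{3}}{37} \approx 1.7712$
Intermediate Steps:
$Y{\left(n \right)} = \sqrt{2} \sqrt{n}$ ($Y{\left(n \right)} = \sqrt{2 n} = \sqrt{2} \sqrt{n}$)
$\frac{z{\left(Y{\left(6 \right)},v \right)} - 87}{-250 + 213} = \frac{\left(\sqrt{2} \sqrt{6} + 18\right) - 87}{-250 + 213} = \frac{\left(2 \sqrt{3} + 18\right) - 87}{-37} = \left(\left(18 + 2 \sqrt{3}\right) - 87\right) \left(- \frac{1}{37}\right) = \left(-69 + 2 \sqrt{3}\right) \left(- \frac{1}{37}\right) = \frac{69}{37} - \frac{2 \sqrt{3}}{37}$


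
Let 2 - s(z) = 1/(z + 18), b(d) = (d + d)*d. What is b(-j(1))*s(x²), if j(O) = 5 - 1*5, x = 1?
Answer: 0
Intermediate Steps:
j(O) = 0 (j(O) = 5 - 5 = 0)
b(d) = 2*d² (b(d) = (2*d)*d = 2*d²)
s(z) = 2 - 1/(18 + z) (s(z) = 2 - 1/(z + 18) = 2 - 1/(18 + z))
b(-j(1))*s(x²) = (2*(-1*0)²)*((35 + 2*1²)/(18 + 1²)) = (2*0²)*((35 + 2*1)/(18 + 1)) = (2*0)*((35 + 2)/19) = 0*((1/19)*37) = 0*(37/19) = 0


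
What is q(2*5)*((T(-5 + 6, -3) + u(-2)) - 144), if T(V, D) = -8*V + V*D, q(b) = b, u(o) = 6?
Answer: -1490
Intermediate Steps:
T(V, D) = -8*V + D*V
q(2*5)*((T(-5 + 6, -3) + u(-2)) - 144) = (2*5)*(((-5 + 6)*(-8 - 3) + 6) - 144) = 10*((1*(-11) + 6) - 144) = 10*((-11 + 6) - 144) = 10*(-5 - 144) = 10*(-149) = -1490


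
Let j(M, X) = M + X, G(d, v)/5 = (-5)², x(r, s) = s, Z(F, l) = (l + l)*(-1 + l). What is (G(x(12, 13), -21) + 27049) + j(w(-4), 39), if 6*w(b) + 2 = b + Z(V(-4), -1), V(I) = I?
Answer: 81638/3 ≈ 27213.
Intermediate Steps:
Z(F, l) = 2*l*(-1 + l) (Z(F, l) = (2*l)*(-1 + l) = 2*l*(-1 + l))
w(b) = ⅓ + b/6 (w(b) = -⅓ + (b + 2*(-1)*(-1 - 1))/6 = -⅓ + (b + 2*(-1)*(-2))/6 = -⅓ + (b + 4)/6 = -⅓ + (4 + b)/6 = -⅓ + (⅔ + b/6) = ⅓ + b/6)
G(d, v) = 125 (G(d, v) = 5*(-5)² = 5*25 = 125)
(G(x(12, 13), -21) + 27049) + j(w(-4), 39) = (125 + 27049) + ((⅓ + (⅙)*(-4)) + 39) = 27174 + ((⅓ - ⅔) + 39) = 27174 + (-⅓ + 39) = 27174 + 116/3 = 81638/3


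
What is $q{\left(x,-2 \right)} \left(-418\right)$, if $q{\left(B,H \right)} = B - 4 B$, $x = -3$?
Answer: $-3762$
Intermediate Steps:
$q{\left(B,H \right)} = - 3 B$
$q{\left(x,-2 \right)} \left(-418\right) = \left(-3\right) \left(-3\right) \left(-418\right) = 9 \left(-418\right) = -3762$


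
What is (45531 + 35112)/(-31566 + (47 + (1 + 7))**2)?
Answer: -80643/28541 ≈ -2.8255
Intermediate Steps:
(45531 + 35112)/(-31566 + (47 + (1 + 7))**2) = 80643/(-31566 + (47 + 8)**2) = 80643/(-31566 + 55**2) = 80643/(-31566 + 3025) = 80643/(-28541) = 80643*(-1/28541) = -80643/28541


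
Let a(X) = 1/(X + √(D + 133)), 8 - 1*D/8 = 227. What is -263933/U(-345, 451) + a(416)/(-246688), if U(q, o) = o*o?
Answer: (-65109103904*√1619 + 27085387427465*I)/(50176585888*(√1619 - 416*I)) ≈ -1.2976 + 9.6043e-10*I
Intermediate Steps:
D = -1752 (D = 64 - 8*227 = 64 - 1816 = -1752)
U(q, o) = o²
a(X) = 1/(X + I*√1619) (a(X) = 1/(X + √(-1752 + 133)) = 1/(X + √(-1619)) = 1/(X + I*√1619))
-263933/U(-345, 451) + a(416)/(-246688) = -263933/(451²) + 1/((416 + I*√1619)*(-246688)) = -263933/203401 - 1/246688/(416 + I*√1619) = -263933*1/203401 - 1/(246688*(416 + I*√1619)) = -263933/203401 - 1/(246688*(416 + I*√1619))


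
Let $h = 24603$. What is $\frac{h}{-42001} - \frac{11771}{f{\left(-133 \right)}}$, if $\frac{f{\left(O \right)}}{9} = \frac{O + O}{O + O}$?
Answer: $- \frac{494615198}{378009} \approx -1308.5$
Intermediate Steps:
$f{\left(O \right)} = 9$ ($f{\left(O \right)} = 9 \frac{O + O}{O + O} = 9 \frac{2 O}{2 O} = 9 \cdot 2 O \frac{1}{2 O} = 9 \cdot 1 = 9$)
$\frac{h}{-42001} - \frac{11771}{f{\left(-133 \right)}} = \frac{24603}{-42001} - \frac{11771}{9} = 24603 \left(- \frac{1}{42001}\right) - \frac{11771}{9} = - \frac{24603}{42001} - \frac{11771}{9} = - \frac{494615198}{378009}$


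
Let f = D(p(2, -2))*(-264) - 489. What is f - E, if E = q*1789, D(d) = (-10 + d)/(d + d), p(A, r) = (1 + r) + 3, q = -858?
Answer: 1535001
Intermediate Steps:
p(A, r) = 4 + r
D(d) = (-10 + d)/(2*d) (D(d) = (-10 + d)/((2*d)) = (-10 + d)*(1/(2*d)) = (-10 + d)/(2*d))
E = -1534962 (E = -858*1789 = -1534962)
f = 39 (f = ((-10 + (4 - 2))/(2*(4 - 2)))*(-264) - 489 = ((½)*(-10 + 2)/2)*(-264) - 489 = ((½)*(½)*(-8))*(-264) - 489 = -2*(-264) - 489 = 528 - 489 = 39)
f - E = 39 - 1*(-1534962) = 39 + 1534962 = 1535001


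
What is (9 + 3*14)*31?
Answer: 1581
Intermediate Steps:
(9 + 3*14)*31 = (9 + 42)*31 = 51*31 = 1581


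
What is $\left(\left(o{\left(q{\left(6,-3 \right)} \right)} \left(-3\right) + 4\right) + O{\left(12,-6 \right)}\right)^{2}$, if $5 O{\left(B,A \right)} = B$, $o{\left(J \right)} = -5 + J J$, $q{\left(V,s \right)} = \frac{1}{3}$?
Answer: $\frac{99856}{225} \approx 443.8$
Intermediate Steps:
$q{\left(V,s \right)} = \frac{1}{3}$
$o{\left(J \right)} = -5 + J^{2}$
$O{\left(B,A \right)} = \frac{B}{5}$
$\left(\left(o{\left(q{\left(6,-3 \right)} \right)} \left(-3\right) + 4\right) + O{\left(12,-6 \right)}\right)^{2} = \left(\left(\left(-5 + \left(\frac{1}{3}\right)^{2}\right) \left(-3\right) + 4\right) + \frac{1}{5} \cdot 12\right)^{2} = \left(\left(\left(-5 + \frac{1}{9}\right) \left(-3\right) + 4\right) + \frac{12}{5}\right)^{2} = \left(\left(\left(- \frac{44}{9}\right) \left(-3\right) + 4\right) + \frac{12}{5}\right)^{2} = \left(\left(\frac{44}{3} + 4\right) + \frac{12}{5}\right)^{2} = \left(\frac{56}{3} + \frac{12}{5}\right)^{2} = \left(\frac{316}{15}\right)^{2} = \frac{99856}{225}$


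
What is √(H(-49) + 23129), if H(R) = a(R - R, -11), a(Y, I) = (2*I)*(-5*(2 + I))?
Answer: 13*√131 ≈ 148.79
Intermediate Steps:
a(Y, I) = 2*I*(-10 - 5*I) (a(Y, I) = (2*I)*(-10 - 5*I) = 2*I*(-10 - 5*I))
H(R) = -990 (H(R) = -10*(-11)*(2 - 11) = -10*(-11)*(-9) = -990)
√(H(-49) + 23129) = √(-990 + 23129) = √22139 = 13*√131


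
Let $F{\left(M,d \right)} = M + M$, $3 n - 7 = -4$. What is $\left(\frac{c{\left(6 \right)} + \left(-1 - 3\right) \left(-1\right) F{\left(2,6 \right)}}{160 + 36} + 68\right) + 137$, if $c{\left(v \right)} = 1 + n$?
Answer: $\frac{20099}{98} \approx 205.09$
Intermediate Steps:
$n = 1$ ($n = \frac{7}{3} + \frac{1}{3} \left(-4\right) = \frac{7}{3} - \frac{4}{3} = 1$)
$c{\left(v \right)} = 2$ ($c{\left(v \right)} = 1 + 1 = 2$)
$F{\left(M,d \right)} = 2 M$
$\left(\frac{c{\left(6 \right)} + \left(-1 - 3\right) \left(-1\right) F{\left(2,6 \right)}}{160 + 36} + 68\right) + 137 = \left(\frac{2 + \left(-1 - 3\right) \left(-1\right) 2 \cdot 2}{160 + 36} + 68\right) + 137 = \left(\frac{2 + \left(-4\right) \left(-1\right) 4}{196} + 68\right) + 137 = \left(\left(2 + 4 \cdot 4\right) \frac{1}{196} + 68\right) + 137 = \left(\left(2 + 16\right) \frac{1}{196} + 68\right) + 137 = \left(18 \cdot \frac{1}{196} + 68\right) + 137 = \left(\frac{9}{98} + 68\right) + 137 = \frac{6673}{98} + 137 = \frac{20099}{98}$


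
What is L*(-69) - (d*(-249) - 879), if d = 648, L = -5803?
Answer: 562638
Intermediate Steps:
L*(-69) - (d*(-249) - 879) = -5803*(-69) - (648*(-249) - 879) = 400407 - (-161352 - 879) = 400407 - 1*(-162231) = 400407 + 162231 = 562638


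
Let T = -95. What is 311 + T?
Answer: 216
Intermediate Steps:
311 + T = 311 - 95 = 216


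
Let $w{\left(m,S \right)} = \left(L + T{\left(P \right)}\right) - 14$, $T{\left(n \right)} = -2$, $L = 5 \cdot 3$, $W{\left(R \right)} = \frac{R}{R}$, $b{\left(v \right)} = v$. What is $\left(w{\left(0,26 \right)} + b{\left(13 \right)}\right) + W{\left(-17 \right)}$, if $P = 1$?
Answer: $13$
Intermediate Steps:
$W{\left(R \right)} = 1$
$L = 15$
$w{\left(m,S \right)} = -1$ ($w{\left(m,S \right)} = \left(15 - 2\right) - 14 = 13 - 14 = -1$)
$\left(w{\left(0,26 \right)} + b{\left(13 \right)}\right) + W{\left(-17 \right)} = \left(-1 + 13\right) + 1 = 12 + 1 = 13$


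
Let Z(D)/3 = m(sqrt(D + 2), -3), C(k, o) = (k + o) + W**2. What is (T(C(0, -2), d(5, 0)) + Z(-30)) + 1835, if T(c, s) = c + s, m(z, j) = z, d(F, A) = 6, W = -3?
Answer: 1848 + 6*I*sqrt(7) ≈ 1848.0 + 15.875*I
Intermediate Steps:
C(k, o) = 9 + k + o (C(k, o) = (k + o) + (-3)**2 = (k + o) + 9 = 9 + k + o)
Z(D) = 3*sqrt(2 + D) (Z(D) = 3*sqrt(D + 2) = 3*sqrt(2 + D))
(T(C(0, -2), d(5, 0)) + Z(-30)) + 1835 = (((9 + 0 - 2) + 6) + 3*sqrt(2 - 30)) + 1835 = ((7 + 6) + 3*sqrt(-28)) + 1835 = (13 + 3*(2*I*sqrt(7))) + 1835 = (13 + 6*I*sqrt(7)) + 1835 = 1848 + 6*I*sqrt(7)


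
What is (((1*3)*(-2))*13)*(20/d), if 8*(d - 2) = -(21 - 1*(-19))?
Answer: 520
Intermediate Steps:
d = -3 (d = 2 + (-(21 - 1*(-19)))/8 = 2 + (-(21 + 19))/8 = 2 + (-1*40)/8 = 2 + (⅛)*(-40) = 2 - 5 = -3)
(((1*3)*(-2))*13)*(20/d) = (((1*3)*(-2))*13)*(20/(-3)) = ((3*(-2))*13)*(20*(-⅓)) = -6*13*(-20/3) = -78*(-20/3) = 520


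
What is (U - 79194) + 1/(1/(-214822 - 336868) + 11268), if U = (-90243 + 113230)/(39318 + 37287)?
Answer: -37712880093657152527/476210609809995 ≈ -79194.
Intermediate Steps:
U = 22987/76605 ≈ 0.30007
(U - 79194) + 1/(1/(-214822 - 336868) + 11268) = (22987/76605 - 79194) + 1/(1/(-214822 - 336868) + 11268) = -6066633383/76605 + 1/(1/(-551690) + 11268) = -6066633383/76605 + 1/(-1/551690 + 11268) = -6066633383/76605 + 1/(6216442919/551690) = -6066633383/76605 + 551690/6216442919 = -37712880093657152527/476210609809995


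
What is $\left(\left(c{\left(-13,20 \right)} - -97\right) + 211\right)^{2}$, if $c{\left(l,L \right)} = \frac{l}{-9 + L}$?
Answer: $\frac{11390625}{121} \approx 94137.0$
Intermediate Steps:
$\left(\left(c{\left(-13,20 \right)} - -97\right) + 211\right)^{2} = \left(\left(- \frac{13}{-9 + 20} - -97\right) + 211\right)^{2} = \left(\left(- \frac{13}{11} + 97\right) + 211\right)^{2} = \left(\frac{1054}{11} + 211\right)^{2} = \left(\frac{3375}{11}\right)^{2} = \frac{11390625}{121}$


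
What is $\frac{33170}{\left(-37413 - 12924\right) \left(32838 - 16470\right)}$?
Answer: $- \frac{535}{13288968} \approx -4.0259 \cdot 10^{-5}$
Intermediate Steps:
$\frac{33170}{\left(-37413 - 12924\right) \left(32838 - 16470\right)} = \frac{33170}{\left(-50337\right) 16368} = \frac{33170}{-823916016} = 33170 \left(- \frac{1}{823916016}\right) = - \frac{535}{13288968}$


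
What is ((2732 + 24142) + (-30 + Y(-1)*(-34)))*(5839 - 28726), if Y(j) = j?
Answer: -615156786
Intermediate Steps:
((2732 + 24142) + (-30 + Y(-1)*(-34)))*(5839 - 28726) = ((2732 + 24142) + (-30 - 1*(-34)))*(5839 - 28726) = (26874 + (-30 + 34))*(-22887) = (26874 + 4)*(-22887) = 26878*(-22887) = -615156786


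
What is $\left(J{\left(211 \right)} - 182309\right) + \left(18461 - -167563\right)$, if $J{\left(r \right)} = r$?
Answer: $3926$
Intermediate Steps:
$\left(J{\left(211 \right)} - 182309\right) + \left(18461 - -167563\right) = \left(211 - 182309\right) + \left(18461 - -167563\right) = \left(211 - 182309\right) + \left(18461 + 167563\right) = \left(211 - 182309\right) + 186024 = -182098 + 186024 = 3926$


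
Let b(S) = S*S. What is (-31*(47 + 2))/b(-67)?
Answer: -1519/4489 ≈ -0.33838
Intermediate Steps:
b(S) = S²
(-31*(47 + 2))/b(-67) = (-31*(47 + 2))/((-67)²) = -31*49/4489 = -1519*1/4489 = -1519/4489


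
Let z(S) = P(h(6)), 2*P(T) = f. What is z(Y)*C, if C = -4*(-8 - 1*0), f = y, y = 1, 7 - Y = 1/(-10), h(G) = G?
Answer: 16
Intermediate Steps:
Y = 71/10 (Y = 7 - 1/(-10) = 7 - 1*(-1/10) = 7 + 1/10 = 71/10 ≈ 7.1000)
f = 1
P(T) = 1/2 (P(T) = (1/2)*1 = 1/2)
C = 32 (C = -4*(-8 + 0) = -4*(-8) = 32)
z(S) = 1/2
z(Y)*C = (1/2)*32 = 16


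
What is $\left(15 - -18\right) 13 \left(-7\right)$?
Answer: $-3003$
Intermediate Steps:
$\left(15 - -18\right) 13 \left(-7\right) = \left(15 + 18\right) 13 \left(-7\right) = 33 \cdot 13 \left(-7\right) = 429 \left(-7\right) = -3003$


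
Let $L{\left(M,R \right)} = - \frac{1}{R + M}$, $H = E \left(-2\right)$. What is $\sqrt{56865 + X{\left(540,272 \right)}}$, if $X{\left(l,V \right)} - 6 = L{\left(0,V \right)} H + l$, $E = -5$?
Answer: $\frac{\sqrt{265468294}}{68} \approx 239.61$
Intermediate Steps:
$H = 10$ ($H = \left(-5\right) \left(-2\right) = 10$)
$L{\left(M,R \right)} = - \frac{1}{M + R}$
$X{\left(l,V \right)} = 6 + l - \frac{10}{V}$ ($X{\left(l,V \right)} = 6 + \left(- \frac{1}{0 + V} 10 + l\right) = 6 + \left(- \frac{1}{V} 10 + l\right) = 6 + \left(- \frac{10}{V} + l\right) = 6 + \left(l - \frac{10}{V}\right) = 6 + l - \frac{10}{V}$)
$\sqrt{56865 + X{\left(540,272 \right)}} = \sqrt{56865 + \left(6 + 540 - \frac{10}{272}\right)} = \sqrt{56865 + \left(6 + 540 - \frac{5}{136}\right)} = \sqrt{56865 + \frac{74251}{136}} = \sqrt{\frac{7807891}{136}} = \frac{\sqrt{265468294}}{68}$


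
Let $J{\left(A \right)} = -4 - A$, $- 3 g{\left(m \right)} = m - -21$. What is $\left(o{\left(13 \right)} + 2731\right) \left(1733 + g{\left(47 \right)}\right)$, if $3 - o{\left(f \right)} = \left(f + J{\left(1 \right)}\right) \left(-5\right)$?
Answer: $\frac{14233394}{3} \approx 4.7445 \cdot 10^{6}$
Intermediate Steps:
$g{\left(m \right)} = -7 - \frac{m}{3}$ ($g{\left(m \right)} = - \frac{m - -21}{3} = - \frac{m + 21}{3} = - \frac{21 + m}{3} = -7 - \frac{m}{3}$)
$o{\left(f \right)} = -22 + 5 f$ ($o{\left(f \right)} = 3 - \left(f - 5\right) \left(-5\right) = 3 - \left(-5 + f\right) \left(-5\right) = 3 - \left(25 - 5 f\right) = 3 + \left(-25 + 5 f\right) = -22 + 5 f$)
$\left(o{\left(13 \right)} + 2731\right) \left(1733 + g{\left(47 \right)}\right) = \left(\left(-22 + 5 \cdot 13\right) + 2731\right) \left(1733 - \frac{68}{3}\right) = \left(\left(-22 + 65\right) + 2731\right) \left(1733 - \frac{68}{3}\right) = \left(43 + 2731\right) \left(1733 - \frac{68}{3}\right) = 2774 \cdot \frac{5131}{3} = \frac{14233394}{3}$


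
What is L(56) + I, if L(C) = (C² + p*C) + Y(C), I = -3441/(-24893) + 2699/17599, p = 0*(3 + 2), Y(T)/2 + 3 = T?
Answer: 45820055060/14131997 ≈ 3242.3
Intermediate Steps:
Y(T) = -6 + 2*T
p = 0 (p = 0*5 = 0)
I = 4120786/14131997 (I = -3441*(-1/24893) + 2699*(1/17599) = 111/803 + 2699/17599 = 4120786/14131997 ≈ 0.29159)
L(C) = -6 + C² + 2*C (L(C) = (C² + 0*C) + (-6 + 2*C) = (C² + 0) + (-6 + 2*C) = C² + (-6 + 2*C) = -6 + C² + 2*C)
L(56) + I = (-6 + 56² + 2*56) + 4120786/14131997 = (-6 + 3136 + 112) + 4120786/14131997 = 3242 + 4120786/14131997 = 45820055060/14131997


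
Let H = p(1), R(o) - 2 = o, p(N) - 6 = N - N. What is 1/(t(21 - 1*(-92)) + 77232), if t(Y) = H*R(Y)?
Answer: 1/77922 ≈ 1.2833e-5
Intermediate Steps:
p(N) = 6 (p(N) = 6 + (N - N) = 6 + 0 = 6)
R(o) = 2 + o
H = 6
t(Y) = 12 + 6*Y (t(Y) = 6*(2 + Y) = 12 + 6*Y)
1/(t(21 - 1*(-92)) + 77232) = 1/((12 + 6*(21 - 1*(-92))) + 77232) = 1/((12 + 6*(21 + 92)) + 77232) = 1/((12 + 6*113) + 77232) = 1/((12 + 678) + 77232) = 1/(690 + 77232) = 1/77922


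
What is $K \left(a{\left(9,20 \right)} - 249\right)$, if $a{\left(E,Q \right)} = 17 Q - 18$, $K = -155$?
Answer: $-11315$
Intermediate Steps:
$a{\left(E,Q \right)} = -18 + 17 Q$
$K \left(a{\left(9,20 \right)} - 249\right) = - 155 \left(\left(-18 + 17 \cdot 20\right) - 249\right) = - 155 \left(\left(-18 + 340\right) - 249\right) = - 155 \left(322 - 249\right) = \left(-155\right) 73 = -11315$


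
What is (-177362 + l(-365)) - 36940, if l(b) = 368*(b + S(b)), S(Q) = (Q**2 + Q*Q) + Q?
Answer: 97570658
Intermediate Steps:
S(Q) = Q + 2*Q**2 (S(Q) = (Q**2 + Q**2) + Q = 2*Q**2 + Q = Q + 2*Q**2)
l(b) = 368*b + 368*b*(1 + 2*b) (l(b) = 368*(b + b*(1 + 2*b)) = 368*b + 368*b*(1 + 2*b))
(-177362 + l(-365)) - 36940 = (-177362 + 736*(-365)*(1 - 365)) - 36940 = (-177362 + 736*(-365)*(-364)) - 36940 = (-177362 + 97784960) - 36940 = 97607598 - 36940 = 97570658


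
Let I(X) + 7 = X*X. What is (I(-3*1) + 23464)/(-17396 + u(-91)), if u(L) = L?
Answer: -7822/5829 ≈ -1.3419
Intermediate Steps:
I(X) = -7 + X² (I(X) = -7 + X*X = -7 + X²)
(I(-3*1) + 23464)/(-17396 + u(-91)) = ((-7 + (-3*1)²) + 23464)/(-17396 - 91) = ((-7 + (-3)²) + 23464)/(-17487) = ((-7 + 9) + 23464)*(-1/17487) = (2 + 23464)*(-1/17487) = 23466*(-1/17487) = -7822/5829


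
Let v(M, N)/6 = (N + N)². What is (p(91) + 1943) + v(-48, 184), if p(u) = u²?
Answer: 822768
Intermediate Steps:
v(M, N) = 24*N² (v(M, N) = 6*(N + N)² = 6*(2*N)² = 6*(4*N²) = 24*N²)
(p(91) + 1943) + v(-48, 184) = (91² + 1943) + 24*184² = (8281 + 1943) + 24*33856 = 10224 + 812544 = 822768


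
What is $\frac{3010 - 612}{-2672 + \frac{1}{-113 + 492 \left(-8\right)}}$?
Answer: $- \frac{882682}{983539} \approx -0.89746$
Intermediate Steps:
$\frac{3010 - 612}{-2672 + \frac{1}{-113 + 492 \left(-8\right)}} = \frac{2398}{-2672 + \frac{1}{-113 - 3936}} = \frac{2398}{-2672 + \frac{1}{-4049}} = \frac{2398}{-2672 - \frac{1}{4049}} = \frac{2398}{- \frac{10818929}{4049}} = 2398 \left(- \frac{4049}{10818929}\right) = - \frac{882682}{983539}$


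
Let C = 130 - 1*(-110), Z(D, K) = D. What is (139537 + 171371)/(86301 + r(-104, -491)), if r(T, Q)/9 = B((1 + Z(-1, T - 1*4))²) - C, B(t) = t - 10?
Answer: 103636/28017 ≈ 3.6990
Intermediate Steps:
B(t) = -10 + t
C = 240 (C = 130 + 110 = 240)
r(T, Q) = -2250 (r(T, Q) = 9*((-10 + (1 - 1)²) - 1*240) = 9*((-10 + 0²) - 240) = 9*((-10 + 0) - 240) = 9*(-10 - 240) = 9*(-250) = -2250)
(139537 + 171371)/(86301 + r(-104, -491)) = (139537 + 171371)/(86301 - 2250) = 310908/84051 = 310908*(1/84051) = 103636/28017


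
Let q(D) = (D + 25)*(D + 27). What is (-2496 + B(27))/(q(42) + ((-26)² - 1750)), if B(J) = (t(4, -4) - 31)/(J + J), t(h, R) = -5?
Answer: -1070/1521 ≈ -0.70348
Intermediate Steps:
B(J) = -18/J (B(J) = (-5 - 31)/(J + J) = -36*1/(2*J) = -18/J)
q(D) = (25 + D)*(27 + D)
(-2496 + B(27))/(q(42) + ((-26)² - 1750)) = (-2496 - 18/27)/((675 + 42² + 52*42) + ((-26)² - 1750)) = (-2496 - 18*1/27)/((675 + 1764 + 2184) + (676 - 1750)) = (-2496 - ⅔)/(4623 - 1074) = -7490/3/3549 = -7490/3*1/3549 = -1070/1521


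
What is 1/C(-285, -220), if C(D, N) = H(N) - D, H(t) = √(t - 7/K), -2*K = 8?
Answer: 380/108591 - 2*I*√97/108591 ≈ 0.0034994 - 0.00018139*I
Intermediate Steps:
K = -4 (K = -½*8 = -4)
H(t) = √(7/4 + t) (H(t) = √(t - 7/(-4)) = √(t - 7*(-¼)) = √(t + 7/4) = √(7/4 + t))
C(D, N) = √(7 + 4*N)/2 - D
1/C(-285, -220) = 1/(√(7 + 4*(-220))/2 - 1*(-285)) = 1/(√(7 - 880)/2 + 285) = 1/(√(-873)/2 + 285) = 1/((3*I*√97)/2 + 285) = 1/(3*I*√97/2 + 285) = 1/(285 + 3*I*√97/2)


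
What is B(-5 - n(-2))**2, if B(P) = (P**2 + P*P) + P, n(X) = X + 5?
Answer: 14400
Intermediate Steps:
n(X) = 5 + X
B(P) = P + 2*P**2 (B(P) = (P**2 + P**2) + P = 2*P**2 + P = P + 2*P**2)
B(-5 - n(-2))**2 = ((-5 - (5 - 2))*(1 + 2*(-5 - (5 - 2))))**2 = ((-5 - 1*3)*(1 + 2*(-5 - 1*3)))**2 = ((-5 - 3)*(1 + 2*(-5 - 3)))**2 = (-8*(1 + 2*(-8)))**2 = (-8*(1 - 16))**2 = (-8*(-15))**2 = 120**2 = 14400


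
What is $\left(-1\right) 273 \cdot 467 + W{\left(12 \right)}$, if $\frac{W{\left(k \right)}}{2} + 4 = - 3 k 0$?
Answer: $-127499$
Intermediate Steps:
$W{\left(k \right)} = -8$ ($W{\left(k \right)} = -8 + 2 - 3 k 0 = -8 + 2 \cdot 0 = -8 + 0 = -8$)
$\left(-1\right) 273 \cdot 467 + W{\left(12 \right)} = \left(-1\right) 273 \cdot 467 - 8 = \left(-273\right) 467 - 8 = -127491 - 8 = -127499$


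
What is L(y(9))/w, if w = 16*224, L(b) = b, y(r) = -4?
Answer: -1/896 ≈ -0.0011161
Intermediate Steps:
w = 3584
L(y(9))/w = -4/3584 = -4*1/3584 = -1/896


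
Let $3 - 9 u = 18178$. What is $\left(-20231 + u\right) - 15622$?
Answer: $- \frac{340852}{9} \approx -37872.0$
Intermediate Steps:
$u = - \frac{18175}{9}$ ($u = \frac{1}{3} - \frac{18178}{9} = - \frac{18175}{9} \approx -2019.4$)
$\left(-20231 + u\right) - 15622 = \left(-20231 - \frac{18175}{9}\right) - 15622 = - \frac{200254}{9} - 15622 = - \frac{340852}{9}$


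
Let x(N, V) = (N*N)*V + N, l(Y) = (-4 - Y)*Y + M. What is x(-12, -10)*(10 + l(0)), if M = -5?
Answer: -7260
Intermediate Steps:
l(Y) = -5 + Y*(-4 - Y) (l(Y) = (-4 - Y)*Y - 5 = Y*(-4 - Y) - 5 = -5 + Y*(-4 - Y))
x(N, V) = N + V*N² (x(N, V) = N²*V + N = V*N² + N = N + V*N²)
x(-12, -10)*(10 + l(0)) = (-12*(1 - 12*(-10)))*(10 + (-5 - 1*0² - 4*0)) = (-12*(1 + 120))*(10 + (-5 - 1*0 + 0)) = (-12*121)*(10 + (-5 + 0 + 0)) = -1452*(10 - 5) = -1452*5 = -7260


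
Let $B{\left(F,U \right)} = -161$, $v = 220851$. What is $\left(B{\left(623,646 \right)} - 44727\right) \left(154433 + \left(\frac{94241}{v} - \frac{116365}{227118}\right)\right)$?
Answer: $- \frac{57952182697016530916}{8359872903} \approx -6.9322 \cdot 10^{9}$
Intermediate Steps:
$\left(B{\left(623,646 \right)} - 44727\right) \left(154433 + \left(\frac{94241}{v} - \frac{116365}{227118}\right)\right) = \left(-161 - 44727\right) \left(154433 + \left(\frac{94241}{220851} - \frac{116365}{227118}\right)\right) = - 44888 \left(154433 + \left(94241 \cdot \frac{1}{220851} - \frac{116365}{227118}\right)\right) = - 44888 \left(154433 + \left(\frac{94241}{220851} - \frac{116365}{227118}\right)\right) = - 44888 \left(154433 - \frac{1431833059}{16719745806}\right) = \left(-44888\right) \frac{2582079072224939}{16719745806} = - \frac{57952182697016530916}{8359872903}$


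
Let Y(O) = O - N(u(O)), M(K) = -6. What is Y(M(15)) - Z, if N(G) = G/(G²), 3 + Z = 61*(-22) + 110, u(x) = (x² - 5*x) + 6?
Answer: 88487/72 ≈ 1229.0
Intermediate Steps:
u(x) = 6 + x² - 5*x
Z = -1235 (Z = -3 + (61*(-22) + 110) = -3 + (-1342 + 110) = -3 - 1232 = -1235)
N(G) = 1/G (N(G) = G/G² = 1/G)
Y(O) = O - 1/(6 + O² - 5*O)
Y(M(15)) - Z = (-6 - 1/(6 + (-6)² - 5*(-6))) - 1*(-1235) = (-6 - 1/(6 + 36 + 30)) + 1235 = (-6 - 1/72) + 1235 = -433/72 + 1235 = 88487/72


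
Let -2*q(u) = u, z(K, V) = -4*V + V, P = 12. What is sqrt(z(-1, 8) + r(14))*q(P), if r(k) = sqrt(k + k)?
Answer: -6*I*sqrt(24 - 2*sqrt(7)) ≈ -25.952*I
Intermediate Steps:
z(K, V) = -3*V
q(u) = -u/2
r(k) = sqrt(2)*sqrt(k) (r(k) = sqrt(2*k) = sqrt(2)*sqrt(k))
sqrt(z(-1, 8) + r(14))*q(P) = sqrt(-3*8 + sqrt(2)*sqrt(14))*(-1/2*12) = sqrt(-24 + 2*sqrt(7))*(-6) = -6*sqrt(-24 + 2*sqrt(7))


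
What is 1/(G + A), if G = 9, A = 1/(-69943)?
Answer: 69943/629486 ≈ 0.11111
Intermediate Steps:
A = -1/69943 ≈ -1.4297e-5
1/(G + A) = 1/(9 - 1/69943) = 1/(629486/69943) = 69943/629486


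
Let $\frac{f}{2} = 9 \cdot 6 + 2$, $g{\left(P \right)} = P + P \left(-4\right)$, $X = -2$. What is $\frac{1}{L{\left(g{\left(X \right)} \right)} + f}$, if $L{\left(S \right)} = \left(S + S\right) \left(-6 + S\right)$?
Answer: $\frac{1}{112} \approx 0.0089286$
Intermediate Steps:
$g{\left(P \right)} = - 3 P$ ($g{\left(P \right)} = P - 4 P = - 3 P$)
$f = 112$ ($f = 2 \left(9 \cdot 6 + 2\right) = 2 \left(54 + 2\right) = 2 \cdot 56 = 112$)
$L{\left(S \right)} = 2 S \left(-6 + S\right)$
$\frac{1}{L{\left(g{\left(X \right)} \right)} + f} = \frac{1}{2 \left(\left(-3\right) \left(-2\right)\right) \left(-6 - -6\right) + 112} = \frac{1}{2 \cdot 6 \left(-6 + 6\right) + 112} = \frac{1}{2 \cdot 6 \cdot 0 + 112} = \frac{1}{0 + 112} = \frac{1}{112}$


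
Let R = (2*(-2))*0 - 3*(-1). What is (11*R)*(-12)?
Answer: -396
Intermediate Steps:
R = 3 (R = -4*0 + 3 = 0 + 3 = 3)
(11*R)*(-12) = (11*3)*(-12) = 33*(-12) = -396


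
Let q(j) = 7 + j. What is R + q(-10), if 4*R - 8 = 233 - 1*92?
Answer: 137/4 ≈ 34.250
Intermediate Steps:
R = 149/4 (R = 2 + (233 - 1*92)/4 = 2 + (233 - 92)/4 = 2 + (¼)*141 = 2 + 141/4 = 149/4 ≈ 37.250)
R + q(-10) = 149/4 + (7 - 10) = 149/4 - 3 = 137/4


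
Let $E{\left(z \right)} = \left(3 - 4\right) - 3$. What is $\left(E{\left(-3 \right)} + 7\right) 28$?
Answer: $84$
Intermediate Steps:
$E{\left(z \right)} = -4$ ($E{\left(z \right)} = -1 - 3 = -4$)
$\left(E{\left(-3 \right)} + 7\right) 28 = \left(-4 + 7\right) 28 = 3 \cdot 28 = 84$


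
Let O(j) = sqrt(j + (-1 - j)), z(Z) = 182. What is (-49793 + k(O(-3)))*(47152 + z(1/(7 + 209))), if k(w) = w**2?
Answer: -2356949196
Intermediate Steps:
O(j) = I (O(j) = sqrt(-1) = I)
(-49793 + k(O(-3)))*(47152 + z(1/(7 + 209))) = (-49793 + I**2)*(47152 + 182) = (-49793 - 1)*47334 = -49794*47334 = -2356949196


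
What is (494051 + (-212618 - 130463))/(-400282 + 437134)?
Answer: 75485/18426 ≈ 4.0967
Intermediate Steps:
(494051 + (-212618 - 130463))/(-400282 + 437134) = (494051 - 343081)/36852 = 150970*(1/36852) = 75485/18426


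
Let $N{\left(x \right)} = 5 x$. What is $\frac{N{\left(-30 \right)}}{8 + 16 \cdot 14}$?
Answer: $- \frac{75}{116} \approx -0.64655$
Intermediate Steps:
$\frac{N{\left(-30 \right)}}{8 + 16 \cdot 14} = \frac{5 \left(-30\right)}{8 + 16 \cdot 14} = - \frac{150}{8 + 224} = - \frac{150}{232} = \left(-150\right) \frac{1}{232} = - \frac{75}{116}$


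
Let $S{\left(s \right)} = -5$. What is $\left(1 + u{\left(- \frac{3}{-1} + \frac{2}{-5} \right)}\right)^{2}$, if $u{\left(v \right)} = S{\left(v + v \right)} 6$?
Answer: $841$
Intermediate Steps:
$u{\left(v \right)} = -30$ ($u{\left(v \right)} = \left(-5\right) 6 = -30$)
$\left(1 + u{\left(- \frac{3}{-1} + \frac{2}{-5} \right)}\right)^{2} = \left(1 - 30\right)^{2} = \left(-29\right)^{2} = 841$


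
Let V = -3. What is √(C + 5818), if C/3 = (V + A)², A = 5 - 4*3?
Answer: √6118 ≈ 78.218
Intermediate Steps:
A = -7 (A = 5 - 12 = -7)
C = 300 (C = 3*(-3 - 7)² = 3*(-10)² = 3*100 = 300)
√(C + 5818) = √(300 + 5818) = √6118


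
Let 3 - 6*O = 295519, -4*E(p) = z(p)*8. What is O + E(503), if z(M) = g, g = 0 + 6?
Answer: -147794/3 ≈ -49265.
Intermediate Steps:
g = 6
z(M) = 6
E(p) = -12 (E(p) = -3*8/2 = -1/4*48 = -12)
O = -147758/3 (O = 1/2 - 1/6*295519 = 1/2 - 295519/6 = -147758/3 ≈ -49253.)
O + E(503) = -147758/3 - 12 = -147794/3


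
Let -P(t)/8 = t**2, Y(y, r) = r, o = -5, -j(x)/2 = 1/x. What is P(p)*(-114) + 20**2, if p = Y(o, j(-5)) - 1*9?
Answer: 1696288/25 ≈ 67852.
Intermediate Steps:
j(x) = -2/x
p = -43/5 (p = -2/(-5) - 1*9 = -2*(-1/5) - 9 = 2/5 - 9 = -43/5 ≈ -8.6000)
P(t) = -8*t**2
P(p)*(-114) + 20**2 = -8*(-43/5)**2*(-114) + 20**2 = -8*1849/25*(-114) + 400 = -14792/25*(-114) + 400 = 1686288/25 + 400 = 1696288/25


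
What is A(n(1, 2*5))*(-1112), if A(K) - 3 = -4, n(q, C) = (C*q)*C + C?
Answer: 1112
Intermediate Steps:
n(q, C) = C + q*C**2 (n(q, C) = q*C**2 + C = C + q*C**2)
A(K) = -1 (A(K) = 3 - 4 = -1)
A(n(1, 2*5))*(-1112) = -1*(-1112) = 1112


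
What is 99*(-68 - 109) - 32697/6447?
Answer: -5381118/307 ≈ -17528.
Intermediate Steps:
99*(-68 - 109) - 32697/6447 = 99*(-177) - 32697/6447 = -17523 - 1*1557/307 = -17523 - 1557/307 = -5381118/307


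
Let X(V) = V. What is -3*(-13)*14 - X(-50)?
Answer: 596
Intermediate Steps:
-3*(-13)*14 - X(-50) = -3*(-13)*14 - 1*(-50) = 39*14 + 50 = 546 + 50 = 596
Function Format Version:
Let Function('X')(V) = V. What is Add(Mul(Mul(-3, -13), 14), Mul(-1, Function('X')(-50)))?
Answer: 596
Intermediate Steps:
Add(Mul(Mul(-3, -13), 14), Mul(-1, Function('X')(-50))) = Add(Mul(Mul(-3, -13), 14), Mul(-1, -50)) = Add(Mul(39, 14), 50) = Add(546, 50) = 596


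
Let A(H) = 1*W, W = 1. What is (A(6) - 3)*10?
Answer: -20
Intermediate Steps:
A(H) = 1 (A(H) = 1*1 = 1)
(A(6) - 3)*10 = (1 - 3)*10 = -2*10 = -20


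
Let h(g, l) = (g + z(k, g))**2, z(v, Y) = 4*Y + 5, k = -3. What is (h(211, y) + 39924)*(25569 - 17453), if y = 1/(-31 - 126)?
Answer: 9443160784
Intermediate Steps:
z(v, Y) = 5 + 4*Y
y = -1/157 (y = 1/(-157) = -1/157 ≈ -0.0063694)
h(g, l) = (5 + 5*g)**2 (h(g, l) = (g + (5 + 4*g))**2 = (5 + 5*g)**2)
(h(211, y) + 39924)*(25569 - 17453) = (25*(1 + 211)**2 + 39924)*(25569 - 17453) = (25*212**2 + 39924)*8116 = (25*44944 + 39924)*8116 = (1123600 + 39924)*8116 = 1163524*8116 = 9443160784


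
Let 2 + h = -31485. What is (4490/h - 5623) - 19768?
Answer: -799490907/31487 ≈ -25391.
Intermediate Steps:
h = -31487 (h = -2 - 31485 = -31487)
(4490/h - 5623) - 19768 = (4490/(-31487) - 5623) - 19768 = (4490*(-1/31487) - 5623) - 19768 = (-4490/31487 - 5623) - 19768 = -177055891/31487 - 19768 = -799490907/31487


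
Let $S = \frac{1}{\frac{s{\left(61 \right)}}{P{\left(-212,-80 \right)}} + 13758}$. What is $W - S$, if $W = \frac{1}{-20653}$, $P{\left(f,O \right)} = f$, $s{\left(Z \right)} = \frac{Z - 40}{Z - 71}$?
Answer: $- \frac{72951341}{602385658593} \approx -0.0001211$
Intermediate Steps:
$s{\left(Z \right)} = \frac{-40 + Z}{-71 + Z}$
$W = - \frac{1}{20653} \approx -4.8419 \cdot 10^{-5}$
$S = \frac{2120}{29166981}$ ($S = \frac{1}{\frac{\frac{1}{-71 + 61} \left(-40 + 61\right)}{-212} + 13758} = \frac{1}{\frac{1}{-10} \cdot 21 \left(- \frac{1}{212}\right) + 13758} = \frac{1}{\left(- \frac{1}{10}\right) 21 \left(- \frac{1}{212}\right) + 13758} = \frac{1}{\left(- \frac{21}{10}\right) \left(- \frac{1}{212}\right) + 13758} = \frac{1}{\frac{21}{2120} + 13758} = \frac{1}{\frac{29166981}{2120}} = \frac{2120}{29166981} \approx 7.2685 \cdot 10^{-5}$)
$W - S = - \frac{1}{20653} - \frac{2120}{29166981} = - \frac{72951341}{602385658593}$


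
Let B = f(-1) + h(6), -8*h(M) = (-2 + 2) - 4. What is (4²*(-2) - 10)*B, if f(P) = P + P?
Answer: 63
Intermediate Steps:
f(P) = 2*P
h(M) = ½ (h(M) = -((-2 + 2) - 4)/8 = -(0 - 4)/8 = -⅛*(-4) = ½)
B = -3/2 (B = 2*(-1) + ½ = -2 + ½ = -3/2 ≈ -1.5000)
(4²*(-2) - 10)*B = (4²*(-2) - 10)*(-3/2) = (16*(-2) - 10)*(-3/2) = (-32 - 10)*(-3/2) = -42*(-3/2) = 63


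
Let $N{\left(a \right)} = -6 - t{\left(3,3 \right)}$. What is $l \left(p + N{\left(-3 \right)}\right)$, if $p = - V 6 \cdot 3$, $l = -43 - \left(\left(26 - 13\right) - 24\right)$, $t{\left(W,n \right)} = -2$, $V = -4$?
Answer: $-2176$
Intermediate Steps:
$l = -32$ ($l = -43 - \left(13 - 24\right) = -43 - -11 = -43 + 11 = -32$)
$p = 72$ ($p = - \left(-4\right) 6 \cdot 3 = - \left(-24\right) 3 = \left(-1\right) \left(-72\right) = 72$)
$N{\left(a \right)} = -4$ ($N{\left(a \right)} = -6 - -2 = -6 + 2 = -4$)
$l \left(p + N{\left(-3 \right)}\right) = - 32 \left(72 - 4\right) = \left(-32\right) 68 = -2176$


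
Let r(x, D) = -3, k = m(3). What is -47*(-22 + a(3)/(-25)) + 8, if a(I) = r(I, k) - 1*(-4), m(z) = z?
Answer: 26097/25 ≈ 1043.9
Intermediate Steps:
k = 3
a(I) = 1 (a(I) = -3 - 1*(-4) = -3 + 4 = 1)
-47*(-22 + a(3)/(-25)) + 8 = -47*(-22 + 1/(-25)) + 8 = -47*(-22 + 1*(-1/25)) + 8 = -47*(-22 - 1/25) + 8 = -47*(-551/25) + 8 = 25897/25 + 8 = 26097/25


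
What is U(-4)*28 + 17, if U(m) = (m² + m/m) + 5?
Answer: 633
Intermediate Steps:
U(m) = 6 + m² (U(m) = (m² + 1) + 5 = (1 + m²) + 5 = 6 + m²)
U(-4)*28 + 17 = (6 + (-4)²)*28 + 17 = (6 + 16)*28 + 17 = 22*28 + 17 = 616 + 17 = 633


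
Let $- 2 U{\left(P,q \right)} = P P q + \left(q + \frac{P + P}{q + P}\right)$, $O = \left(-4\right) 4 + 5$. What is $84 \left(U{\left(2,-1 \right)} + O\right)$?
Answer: $-882$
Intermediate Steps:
$O = -11$ ($O = -16 + 5 = -11$)
$U{\left(P,q \right)} = - \frac{q}{2} - \frac{P}{P + q} - \frac{q P^{2}}{2}$ ($U{\left(P,q \right)} = - \frac{P P q + \left(q + \frac{P + P}{q + P}\right)}{2} = - \frac{P^{2} q + \left(q + \frac{2 P}{P + q}\right)}{2} = - \frac{q P^{2} + \left(q + \frac{2 P}{P + q}\right)}{2} = - \frac{q + q P^{2} + \frac{2 P}{P + q}}{2} = - \frac{q}{2} - \frac{P}{P + q} - \frac{q P^{2}}{2}$)
$84 \left(U{\left(2,-1 \right)} + O\right) = 84 \left(\frac{- \left(-1\right)^{2} - 4 - 2 \left(-1\right) - - 2^{3} - 2^{2} \left(-1\right)^{2}}{2 \left(2 - 1\right)} - 11\right) = 84 \left(\frac{\left(-1\right) 1 - 4 + 2 - \left(-1\right) 8 - 4 \cdot 1}{2 \cdot 1} - 11\right) = 84 \left(\frac{1}{2} \cdot 1 \left(-1 - 4 + 2 + 8 - 4\right) - 11\right) = 84 \left(\frac{1}{2} \cdot 1 \cdot 1 - 11\right) = 84 \left(\frac{1}{2} - 11\right) = 84 \left(- \frac{21}{2}\right) = -882$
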